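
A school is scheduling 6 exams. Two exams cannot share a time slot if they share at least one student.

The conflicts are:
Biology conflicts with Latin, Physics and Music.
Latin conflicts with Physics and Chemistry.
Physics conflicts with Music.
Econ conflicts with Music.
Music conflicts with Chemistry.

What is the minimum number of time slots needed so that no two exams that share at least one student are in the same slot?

3

Biology, Latin, Physics pairwise conflict, so at least 3 time slots are needed.
Using 3 time slots: Biology=3, Latin=1, Physics=2, Econ=2, Music=1, Chemistry=2. Each listed conflict is separated.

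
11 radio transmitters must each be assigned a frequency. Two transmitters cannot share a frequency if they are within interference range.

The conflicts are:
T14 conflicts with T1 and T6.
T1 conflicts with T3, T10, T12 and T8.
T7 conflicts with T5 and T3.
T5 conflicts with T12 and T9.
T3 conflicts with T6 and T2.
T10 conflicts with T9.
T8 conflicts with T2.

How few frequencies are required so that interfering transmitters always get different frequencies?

3

The cycle T5-T7-T3-T1-T12-T5 has odd length 5, so it cannot be 2-colored; at least 3 frequencies are needed.
Using 3 frequencies: T14=2, T1=1, T7=3, T5=1, T3=2, T10=3, T12=2, T6=1, T9=2, T8=2, T2=1. No two conflicting transmitters share a frequency.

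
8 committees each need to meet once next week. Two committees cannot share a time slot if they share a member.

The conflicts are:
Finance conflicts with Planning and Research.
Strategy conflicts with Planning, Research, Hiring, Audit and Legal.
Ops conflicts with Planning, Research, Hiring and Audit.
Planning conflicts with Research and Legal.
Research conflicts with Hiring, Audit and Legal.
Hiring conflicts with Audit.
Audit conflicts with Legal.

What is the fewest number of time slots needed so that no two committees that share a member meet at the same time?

4

Strategy, Planning, Research, Legal are mutually in conflict, so at least 4 time slots are needed.
Using 4 time slots: Finance=3, Strategy=3, Ops=3, Planning=2, Research=1, Hiring=4, Audit=2, Legal=4. Every pair that conflicts lands in different time slots.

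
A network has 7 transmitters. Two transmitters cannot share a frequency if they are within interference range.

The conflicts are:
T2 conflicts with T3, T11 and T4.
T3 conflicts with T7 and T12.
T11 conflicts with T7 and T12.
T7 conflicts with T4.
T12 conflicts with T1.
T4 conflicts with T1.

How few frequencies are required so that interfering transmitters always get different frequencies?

3

The cycle T12-T11-T2-T4-T1-T12 has odd length 5, so it cannot be 2-colored; at least 3 frequencies are needed.
3 frequencies suffice: T2=1, T3=2, T11=2, T7=1, T12=1, T4=2, T1=3. No two conflicting transmitters share a frequency.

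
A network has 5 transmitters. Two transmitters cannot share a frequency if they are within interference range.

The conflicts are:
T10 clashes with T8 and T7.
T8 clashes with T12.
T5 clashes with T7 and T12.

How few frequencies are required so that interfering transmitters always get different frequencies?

3

The cycle T10-T8-T12-T5-T7-T10 has odd length 5, so it cannot be 2-colored; at least 3 frequencies are needed.
3 frequencies suffice: frequency 1 → {T7, T12}; frequency 2 → {T8, T5}; frequency 3 → {T10}. Every pair that conflicts lands in different frequencies.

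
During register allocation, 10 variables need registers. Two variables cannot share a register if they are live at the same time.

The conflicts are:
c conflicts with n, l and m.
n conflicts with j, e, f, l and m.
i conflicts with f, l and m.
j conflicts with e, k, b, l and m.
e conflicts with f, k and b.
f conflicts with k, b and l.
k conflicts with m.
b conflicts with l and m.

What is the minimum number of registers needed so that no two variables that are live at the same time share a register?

3

j, b, l are mutually in conflict, so at least 3 registers are needed.
A valid assignment using 3 registers: c=2, n=3, i=3, j=2, e=1, f=2, k=3, b=3, l=1, m=1. Each listed conflict is separated.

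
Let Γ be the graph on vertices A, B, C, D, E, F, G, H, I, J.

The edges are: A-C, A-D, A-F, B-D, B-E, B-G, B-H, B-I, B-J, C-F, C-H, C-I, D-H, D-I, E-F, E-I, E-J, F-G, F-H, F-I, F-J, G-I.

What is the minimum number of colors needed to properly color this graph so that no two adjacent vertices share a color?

B, E, I are pairwise adjacent, so at least 3 colors are needed.
3 colors suffice: color 1 → {B, F}; color 2 → {A, H, I, J}; color 3 → {C, D, E, G}. Each edge has distinct colors on its endpoints.

3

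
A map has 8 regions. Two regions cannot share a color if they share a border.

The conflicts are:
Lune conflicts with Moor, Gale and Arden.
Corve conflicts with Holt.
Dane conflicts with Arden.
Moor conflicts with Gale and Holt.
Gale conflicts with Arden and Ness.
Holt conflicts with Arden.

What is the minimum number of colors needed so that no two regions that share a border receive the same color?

3

Lune, Moor, Gale all conflict with each other, so at least 3 colors are needed.
3 colors suffice: Lune=3, Corve=2, Dane=1, Moor=2, Gale=1, Holt=1, Arden=2, Ness=2. No two conflicting regions share a color.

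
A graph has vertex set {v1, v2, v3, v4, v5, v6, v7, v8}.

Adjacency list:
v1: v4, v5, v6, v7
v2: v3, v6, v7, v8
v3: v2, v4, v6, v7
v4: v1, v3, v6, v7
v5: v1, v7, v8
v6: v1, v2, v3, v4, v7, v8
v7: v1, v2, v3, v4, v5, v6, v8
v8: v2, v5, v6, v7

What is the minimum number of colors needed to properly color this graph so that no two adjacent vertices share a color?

4

v3, v4, v6, v7 form a clique, so at least 4 colors are needed.
4 colors suffice: color 1 → {v7}; color 2 → {v5, v6}; color 3 → {v2, v4}; color 4 → {v1, v3, v8}. Every edge joins two different colors.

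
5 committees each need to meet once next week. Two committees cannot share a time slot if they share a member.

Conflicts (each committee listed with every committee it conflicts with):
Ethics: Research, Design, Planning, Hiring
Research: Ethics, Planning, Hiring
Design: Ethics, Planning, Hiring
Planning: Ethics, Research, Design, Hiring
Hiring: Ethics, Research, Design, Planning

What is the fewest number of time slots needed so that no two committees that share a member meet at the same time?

Ethics, Design, Planning, Hiring are mutually in conflict, so at least 4 time slots are needed.
4 time slots suffice: time slot 1 → {Ethics}; time slot 2 → {Hiring}; time slot 3 → {Planning}; time slot 4 → {Research, Design}. Each listed conflict is separated.

4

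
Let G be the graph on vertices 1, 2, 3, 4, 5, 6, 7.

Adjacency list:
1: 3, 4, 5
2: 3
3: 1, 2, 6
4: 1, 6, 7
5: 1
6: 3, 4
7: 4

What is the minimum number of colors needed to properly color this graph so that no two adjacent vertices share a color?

2 and 3 are adjacent, so at least 2 colors are needed.
A valid assignment using 2 colors: 1=b, 2=b, 3=a, 4=a, 5=a, 6=b, 7=b. No two adjacent vertices share a color.

2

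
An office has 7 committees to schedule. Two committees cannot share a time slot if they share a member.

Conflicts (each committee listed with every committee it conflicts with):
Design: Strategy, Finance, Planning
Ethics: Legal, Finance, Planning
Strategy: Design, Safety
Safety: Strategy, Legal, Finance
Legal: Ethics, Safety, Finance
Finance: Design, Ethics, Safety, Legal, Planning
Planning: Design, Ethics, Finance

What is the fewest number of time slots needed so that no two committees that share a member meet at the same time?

3

Design, Finance, Planning pairwise conflict, so at least 3 time slots are needed.
A valid assignment using 3 time slots: Design=2, Ethics=2, Strategy=1, Safety=2, Legal=3, Finance=1, Planning=3. Every pair that conflicts lands in different time slots.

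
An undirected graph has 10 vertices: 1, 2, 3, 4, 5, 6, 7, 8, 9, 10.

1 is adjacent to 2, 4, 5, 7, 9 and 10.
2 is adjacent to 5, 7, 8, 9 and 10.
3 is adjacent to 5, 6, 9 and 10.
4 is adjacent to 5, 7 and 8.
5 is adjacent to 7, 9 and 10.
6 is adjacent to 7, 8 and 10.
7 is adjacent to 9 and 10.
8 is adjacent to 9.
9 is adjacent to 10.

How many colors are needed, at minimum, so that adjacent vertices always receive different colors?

6

1, 2, 5, 7, 9, 10 form a clique, so at least 6 colors are needed.
6 colors suffice: color red → {5, 6}; color blue → {4, 10}; color green → {9}; color yellow → {3, 7, 8}; color purple → {2}; color orange → {1}. Every edge joins two different colors.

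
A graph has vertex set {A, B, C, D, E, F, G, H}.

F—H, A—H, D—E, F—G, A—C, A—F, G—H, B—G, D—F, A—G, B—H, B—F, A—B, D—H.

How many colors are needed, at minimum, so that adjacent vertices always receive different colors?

5

A, B, F, G, H form a clique, so at least 5 colors are needed.
5 colors suffice: color red → {C, E, F}; color blue → {H}; color green → {A, D}; color yellow → {B}; color purple → {G}. Every edge joins two different colors.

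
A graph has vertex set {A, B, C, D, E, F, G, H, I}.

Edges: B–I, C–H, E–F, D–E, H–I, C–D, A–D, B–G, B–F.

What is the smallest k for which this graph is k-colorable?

The cycle I-H-C-D-E-F-B-I has odd length 7, so it cannot be 2-colored; at least 3 colors are needed.
One proper 3-coloring: A=blue, B=red, C=blue, D=red, E=green, F=blue, G=blue, H=red, I=blue. No two adjacent vertices share a color.

3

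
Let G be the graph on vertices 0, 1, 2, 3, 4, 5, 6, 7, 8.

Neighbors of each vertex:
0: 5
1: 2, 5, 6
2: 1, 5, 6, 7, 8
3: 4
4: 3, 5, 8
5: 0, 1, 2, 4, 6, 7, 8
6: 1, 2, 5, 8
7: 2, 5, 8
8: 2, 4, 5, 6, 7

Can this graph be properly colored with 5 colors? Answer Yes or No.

Yes

The chromatic number is 4. 2, 5, 7, 8 form a clique, so at least 4 colors are needed.
4 colors suffice: color a → {3, 5}; color b → {0, 1, 8}; color c → {2, 4}; color d → {6, 7}.
Since 5 ≥ 4, a proper 5-coloring certainly exists.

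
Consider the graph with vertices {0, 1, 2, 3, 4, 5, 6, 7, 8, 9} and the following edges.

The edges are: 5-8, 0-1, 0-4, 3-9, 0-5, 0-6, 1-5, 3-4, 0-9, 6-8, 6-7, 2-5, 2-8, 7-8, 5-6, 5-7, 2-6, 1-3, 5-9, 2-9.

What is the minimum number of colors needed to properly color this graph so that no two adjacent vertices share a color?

5, 6, 7, 8 form a clique, so at least 4 colors are needed.
4 colors suffice: 0=c, 1=b, 2=d, 3=a, 4=b, 5=a, 6=b, 7=d, 8=c, 9=b. Every edge joins two different colors.

4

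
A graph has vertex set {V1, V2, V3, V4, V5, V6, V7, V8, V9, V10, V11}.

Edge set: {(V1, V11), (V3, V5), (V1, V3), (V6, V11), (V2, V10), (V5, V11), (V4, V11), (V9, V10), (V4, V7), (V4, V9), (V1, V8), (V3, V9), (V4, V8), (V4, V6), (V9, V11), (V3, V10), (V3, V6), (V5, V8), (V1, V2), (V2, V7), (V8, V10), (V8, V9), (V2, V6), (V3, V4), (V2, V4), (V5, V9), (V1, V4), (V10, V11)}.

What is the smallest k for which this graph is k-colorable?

3

V5, V8, V9 form a triangle, so at least 3 colors are needed.
One proper 3-coloring: V1=2, V2=3, V3=3, V4=1, V5=1, V6=2, V7=2, V8=3, V9=2, V10=1, V11=3. Each edge has distinct colors on its endpoints.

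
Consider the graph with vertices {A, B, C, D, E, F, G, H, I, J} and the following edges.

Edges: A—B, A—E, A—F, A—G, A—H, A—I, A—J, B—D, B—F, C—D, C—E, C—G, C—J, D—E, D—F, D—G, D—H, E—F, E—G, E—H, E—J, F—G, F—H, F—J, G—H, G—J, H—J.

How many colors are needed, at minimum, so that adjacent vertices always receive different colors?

A, E, F, G, H, J form a clique, so at least 6 colors are needed.
One proper 6-coloring: A=3, B=2, C=1, D=3, E=2, F=1, G=4, H=6, I=1, J=5. No two adjacent vertices share a color.

6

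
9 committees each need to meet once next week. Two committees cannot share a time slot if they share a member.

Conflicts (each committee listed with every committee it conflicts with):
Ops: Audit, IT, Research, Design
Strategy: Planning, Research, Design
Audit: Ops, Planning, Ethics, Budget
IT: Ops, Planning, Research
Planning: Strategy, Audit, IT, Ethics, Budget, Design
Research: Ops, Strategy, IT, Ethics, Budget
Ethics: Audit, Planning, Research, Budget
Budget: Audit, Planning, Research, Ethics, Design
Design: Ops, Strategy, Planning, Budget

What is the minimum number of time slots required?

4

Audit, Planning, Ethics, Budget all conflict with each other, so at least 4 time slots are needed.
4 time slots suffice: Ops=2, Strategy=2, Audit=3, IT=3, Planning=1, Research=1, Ethics=4, Budget=2, Design=3. No two conflicting committees share a time slot.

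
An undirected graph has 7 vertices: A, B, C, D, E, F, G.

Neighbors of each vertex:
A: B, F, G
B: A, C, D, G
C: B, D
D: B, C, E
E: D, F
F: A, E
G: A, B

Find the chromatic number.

3

A, B, G are mutually adjacent, so at least 3 colors are needed.
3 colors suffice: color 1 → {B, F}; color 2 → {A, D}; color 3 → {C, E, G}. Each edge has distinct colors on its endpoints.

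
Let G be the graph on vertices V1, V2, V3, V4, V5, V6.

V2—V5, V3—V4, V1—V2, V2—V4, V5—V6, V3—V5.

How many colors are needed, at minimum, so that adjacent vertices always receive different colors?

2

V3 and V5 are adjacent, so at least 2 colors are needed.
2 colors suffice: color R → {V1, V4, V5}; color B → {V2, V3, V6}. Every edge joins two different colors.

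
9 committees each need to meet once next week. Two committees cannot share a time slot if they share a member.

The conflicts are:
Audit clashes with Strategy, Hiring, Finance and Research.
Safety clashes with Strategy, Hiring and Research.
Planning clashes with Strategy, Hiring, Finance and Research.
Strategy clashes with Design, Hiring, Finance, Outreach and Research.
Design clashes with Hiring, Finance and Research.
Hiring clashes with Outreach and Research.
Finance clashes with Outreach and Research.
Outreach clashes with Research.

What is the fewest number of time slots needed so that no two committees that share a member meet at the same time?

4

Audit, Strategy, Hiring, Research pairwise conflict, so at least 4 time slots are needed.
4 time slots suffice: Audit=4, Safety=4, Planning=4, Strategy=2, Design=4, Hiring=3, Finance=3, Outreach=4, Research=1. No two conflicting committees share a time slot.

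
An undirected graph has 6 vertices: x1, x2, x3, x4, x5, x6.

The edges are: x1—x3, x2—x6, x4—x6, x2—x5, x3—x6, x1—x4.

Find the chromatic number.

2

x4 and x6 are adjacent, so at least 2 colors are needed.
2 colors suffice: color R → {x1, x5, x6}; color B → {x2, x3, x4}. Every edge joins two different colors.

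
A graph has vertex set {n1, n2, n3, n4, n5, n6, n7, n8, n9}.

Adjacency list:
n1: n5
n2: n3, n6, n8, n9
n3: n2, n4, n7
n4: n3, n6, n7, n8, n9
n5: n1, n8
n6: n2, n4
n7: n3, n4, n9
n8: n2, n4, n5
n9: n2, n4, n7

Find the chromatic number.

3

n3, n4, n7 form a triangle, so at least 3 colors are needed.
3 colors suffice: color 1 → {n2, n4, n5}; color 2 → {n1, n3, n6, n8, n9}; color 3 → {n7}. No two adjacent vertices share a color.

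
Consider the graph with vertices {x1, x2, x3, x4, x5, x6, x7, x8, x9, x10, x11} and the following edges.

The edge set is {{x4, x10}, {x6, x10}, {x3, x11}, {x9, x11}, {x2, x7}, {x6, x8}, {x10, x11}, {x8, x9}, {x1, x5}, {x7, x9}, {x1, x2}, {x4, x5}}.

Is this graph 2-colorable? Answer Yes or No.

The cycle x9-x11-x10-x6-x8-x9 has odd length 5, so it cannot be 2-colored; at least 3 colors are needed.
So 2 colors are not enough.

No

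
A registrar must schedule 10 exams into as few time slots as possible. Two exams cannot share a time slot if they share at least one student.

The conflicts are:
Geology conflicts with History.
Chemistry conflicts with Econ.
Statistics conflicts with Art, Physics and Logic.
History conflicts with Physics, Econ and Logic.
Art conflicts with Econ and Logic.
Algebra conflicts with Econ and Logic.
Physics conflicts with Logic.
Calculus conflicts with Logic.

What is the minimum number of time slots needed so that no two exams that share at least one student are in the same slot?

3

History, Physics, Logic all conflict with each other, so at least 3 time slots are needed.
3 time slots suffice: Geology=1, Chemistry=2, Statistics=2, History=2, Art=3, Algebra=2, Physics=3, Calculus=2, Econ=1, Logic=1. Each listed conflict is separated.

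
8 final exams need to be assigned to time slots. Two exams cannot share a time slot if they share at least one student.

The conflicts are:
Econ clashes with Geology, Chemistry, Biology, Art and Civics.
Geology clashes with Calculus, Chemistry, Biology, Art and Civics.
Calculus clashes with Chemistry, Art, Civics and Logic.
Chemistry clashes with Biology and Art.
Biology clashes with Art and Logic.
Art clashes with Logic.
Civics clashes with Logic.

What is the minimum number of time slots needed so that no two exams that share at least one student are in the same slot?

Econ, Geology, Chemistry, Biology, Art are mutually in conflict, so at least 5 time slots are needed.
5 time slots suffice: time slot 1 → {Geology, Logic}; time slot 2 → {Art, Civics}; time slot 3 → {Calculus, Biology}; time slot 4 → {Econ}; time slot 5 → {Chemistry}. Every pair that conflicts lands in different time slots.

5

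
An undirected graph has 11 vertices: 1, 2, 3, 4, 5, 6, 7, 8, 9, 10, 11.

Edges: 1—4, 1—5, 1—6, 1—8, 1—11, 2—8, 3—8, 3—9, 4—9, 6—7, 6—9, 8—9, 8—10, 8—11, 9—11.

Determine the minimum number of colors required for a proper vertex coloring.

3, 8, 9 are mutually adjacent, so at least 3 colors are needed.
One proper 3-coloring: 1=blue, 2=blue, 3=green, 4=red, 5=red, 6=red, 7=blue, 8=red, 9=blue, 10=blue, 11=green. Every edge joins two different colors.

3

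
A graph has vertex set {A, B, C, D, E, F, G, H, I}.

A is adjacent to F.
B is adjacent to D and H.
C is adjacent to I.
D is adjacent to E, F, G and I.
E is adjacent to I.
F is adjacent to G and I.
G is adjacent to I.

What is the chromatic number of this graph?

4

D, F, G, I are mutually adjacent (a clique of size 4), so at least 4 colors are needed.
4 colors suffice: color 1 → {A, B, I}; color 2 → {C, D, H}; color 3 → {E, F}; color 4 → {G}. No two adjacent vertices share a color.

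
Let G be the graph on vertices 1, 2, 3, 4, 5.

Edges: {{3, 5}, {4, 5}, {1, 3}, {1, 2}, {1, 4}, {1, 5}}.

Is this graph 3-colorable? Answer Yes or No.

Yes

The chromatic number is 3. 1, 4, 5 are pairwise adjacent, so at least 3 colors are needed.
3 colors suffice: color a → {1}; color b → {2, 5}; color c → {3, 4}.
That is already a proper 3-coloring.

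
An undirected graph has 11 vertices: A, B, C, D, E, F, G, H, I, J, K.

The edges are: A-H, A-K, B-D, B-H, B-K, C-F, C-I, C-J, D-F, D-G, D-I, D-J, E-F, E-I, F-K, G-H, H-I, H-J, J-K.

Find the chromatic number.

2

H and I are adjacent, so at least 2 colors are needed.
One proper 2-coloring: A=blue, B=blue, C=red, D=red, E=red, F=blue, G=blue, H=red, I=blue, J=blue, K=red. Each edge has distinct colors on its endpoints.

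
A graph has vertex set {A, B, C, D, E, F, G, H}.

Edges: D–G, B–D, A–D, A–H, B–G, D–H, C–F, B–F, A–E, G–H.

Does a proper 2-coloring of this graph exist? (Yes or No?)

B, D, G are pairwise adjacent, so at least 3 colors are needed.
So 2 colors are not enough.

No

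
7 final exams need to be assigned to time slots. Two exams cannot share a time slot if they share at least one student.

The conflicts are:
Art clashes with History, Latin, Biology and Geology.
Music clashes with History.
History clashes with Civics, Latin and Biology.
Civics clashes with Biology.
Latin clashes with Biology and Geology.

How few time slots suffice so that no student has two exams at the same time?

4

Art, History, Latin, Biology all conflict with each other, so at least 4 time slots are needed.
Using 4 time slots: Art=3, Music=2, History=1, Civics=3, Latin=4, Biology=2, Geology=1. Every pair that conflicts lands in different time slots.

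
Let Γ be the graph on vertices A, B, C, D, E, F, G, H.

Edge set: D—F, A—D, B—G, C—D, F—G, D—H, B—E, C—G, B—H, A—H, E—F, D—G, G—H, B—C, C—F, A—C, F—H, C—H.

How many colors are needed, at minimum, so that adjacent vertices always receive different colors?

5

C, D, F, G, H are mutually adjacent (a clique of size 5), so at least 5 colors are needed.
5 colors suffice: color red → {C, E}; color blue → {H}; color green → {B, D}; color yellow → {A, F}; color purple → {G}. Each edge has distinct colors on its endpoints.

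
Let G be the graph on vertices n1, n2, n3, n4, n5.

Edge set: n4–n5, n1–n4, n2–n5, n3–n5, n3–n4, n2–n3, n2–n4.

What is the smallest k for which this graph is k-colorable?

4

n2, n3, n4, n5 are pairwise adjacent (a clique of size 4), so at least 4 colors are needed.
4 colors suffice: color 1 → {n4}; color 2 → {n1, n5}; color 3 → {n3}; color 4 → {n2}. Each edge has distinct colors on its endpoints.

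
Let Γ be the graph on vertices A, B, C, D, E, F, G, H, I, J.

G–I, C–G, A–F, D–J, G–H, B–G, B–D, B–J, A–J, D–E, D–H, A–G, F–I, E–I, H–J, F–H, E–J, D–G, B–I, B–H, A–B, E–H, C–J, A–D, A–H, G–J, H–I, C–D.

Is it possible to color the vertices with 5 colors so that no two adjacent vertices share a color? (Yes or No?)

No

A, B, D, G, H, J form a clique, so at least 6 colors are needed.
So 5 colors are not enough.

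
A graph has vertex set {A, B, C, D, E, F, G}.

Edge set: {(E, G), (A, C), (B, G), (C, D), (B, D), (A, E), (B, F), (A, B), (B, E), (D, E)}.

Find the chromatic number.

3

B, D, E are mutually adjacent, so at least 3 colors are needed.
3 colors suffice: A=3, B=1, C=1, D=3, E=2, F=2, G=3. Every edge joins two different colors.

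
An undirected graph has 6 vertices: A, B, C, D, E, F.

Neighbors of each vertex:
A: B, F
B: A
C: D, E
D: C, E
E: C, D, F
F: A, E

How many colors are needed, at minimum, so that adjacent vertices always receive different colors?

C, D, E are pairwise adjacent, so at least 3 colors are needed.
A valid assignment using 3 colors: A=1, B=2, C=2, D=3, E=1, F=2. Each edge has distinct colors on its endpoints.

3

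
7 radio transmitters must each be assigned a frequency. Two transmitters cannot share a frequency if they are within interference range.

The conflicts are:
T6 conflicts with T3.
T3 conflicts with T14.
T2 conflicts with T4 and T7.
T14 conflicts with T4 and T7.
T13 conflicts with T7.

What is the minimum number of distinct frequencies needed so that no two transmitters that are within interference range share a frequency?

T13 and T7 conflict, so at least 2 frequencies are needed.
A valid assignment using 2 frequencies: T6=2, T3=1, T2=2, T14=2, T13=2, T4=1, T7=1. Each listed conflict is separated.

2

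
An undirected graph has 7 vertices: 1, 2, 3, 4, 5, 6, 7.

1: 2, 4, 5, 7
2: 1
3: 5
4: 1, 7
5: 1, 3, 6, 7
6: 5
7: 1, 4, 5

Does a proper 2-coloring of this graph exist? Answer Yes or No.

1, 5, 7 form a triangle, so at least 3 colors are needed.
So 2 colors are not enough.

No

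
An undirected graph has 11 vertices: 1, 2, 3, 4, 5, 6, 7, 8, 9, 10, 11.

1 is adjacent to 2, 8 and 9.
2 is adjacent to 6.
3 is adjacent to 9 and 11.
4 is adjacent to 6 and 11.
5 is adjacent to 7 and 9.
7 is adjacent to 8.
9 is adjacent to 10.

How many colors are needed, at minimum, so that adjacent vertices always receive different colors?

The cycle 1-9-5-7-8-1 has odd length 5, so it cannot be 2-colored; at least 3 colors are needed.
One proper 3-coloring: 1=b, 2=a, 3=b, 4=a, 5=b, 6=b, 7=a, 8=c, 9=a, 10=b, 11=c. No two adjacent vertices share a color.

3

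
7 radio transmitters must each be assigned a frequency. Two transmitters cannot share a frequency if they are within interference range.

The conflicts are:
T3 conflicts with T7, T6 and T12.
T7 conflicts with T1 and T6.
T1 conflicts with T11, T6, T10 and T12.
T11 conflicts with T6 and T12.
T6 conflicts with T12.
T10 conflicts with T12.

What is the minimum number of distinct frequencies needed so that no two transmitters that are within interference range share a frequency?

T1, T11, T6, T12 all conflict with each other, so at least 4 frequencies are needed.
4 frequencies suffice: frequency 1 → {T6, T10}; frequency 2 → {T3, T1}; frequency 3 → {T7, T12}; frequency 4 → {T11}. No two conflicting transmitters share a frequency.

4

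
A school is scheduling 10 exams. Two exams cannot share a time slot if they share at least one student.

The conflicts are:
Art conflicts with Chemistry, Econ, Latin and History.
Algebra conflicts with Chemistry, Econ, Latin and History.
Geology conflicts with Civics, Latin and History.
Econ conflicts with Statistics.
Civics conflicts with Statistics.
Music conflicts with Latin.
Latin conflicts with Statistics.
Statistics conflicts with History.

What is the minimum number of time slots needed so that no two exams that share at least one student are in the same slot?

Geology and History conflict, so at least 2 time slots are needed.
A valid assignment using 2 time slots: Art=2, Algebra=2, Chemistry=1, Geology=2, Econ=1, Civics=1, Music=2, Latin=1, Statistics=2, History=1. Every pair that conflicts lands in different time slots.

2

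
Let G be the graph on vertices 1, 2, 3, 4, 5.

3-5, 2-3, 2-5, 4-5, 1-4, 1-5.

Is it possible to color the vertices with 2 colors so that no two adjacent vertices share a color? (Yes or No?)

No

2, 3, 5 are pairwise adjacent, so at least 3 colors are needed.
So 2 colors are not enough.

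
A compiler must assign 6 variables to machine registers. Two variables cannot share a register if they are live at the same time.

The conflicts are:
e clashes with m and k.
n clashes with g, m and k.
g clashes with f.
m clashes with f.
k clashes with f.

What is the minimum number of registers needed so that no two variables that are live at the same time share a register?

2

n and k conflict, so at least 2 registers are needed.
2 registers suffice: register 1 → {g, m, k}; register 2 → {e, n, f}. Every pair that conflicts lands in different registers.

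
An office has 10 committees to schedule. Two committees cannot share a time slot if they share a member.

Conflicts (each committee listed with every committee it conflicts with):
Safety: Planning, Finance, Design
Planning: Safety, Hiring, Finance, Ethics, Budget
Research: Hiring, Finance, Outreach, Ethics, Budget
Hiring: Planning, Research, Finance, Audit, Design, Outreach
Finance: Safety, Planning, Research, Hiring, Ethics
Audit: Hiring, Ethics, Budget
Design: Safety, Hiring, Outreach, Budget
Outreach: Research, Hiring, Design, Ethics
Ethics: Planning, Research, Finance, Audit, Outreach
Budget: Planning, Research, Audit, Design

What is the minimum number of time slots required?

Planning, Finance, Ethics all conflict with each other, so at least 3 time slots are needed.
A valid assignment using 3 time slots: Safety=1, Planning=3, Research=3, Hiring=1, Finance=2, Audit=2, Design=3, Outreach=2, Ethics=1, Budget=1. Each listed conflict is separated.

3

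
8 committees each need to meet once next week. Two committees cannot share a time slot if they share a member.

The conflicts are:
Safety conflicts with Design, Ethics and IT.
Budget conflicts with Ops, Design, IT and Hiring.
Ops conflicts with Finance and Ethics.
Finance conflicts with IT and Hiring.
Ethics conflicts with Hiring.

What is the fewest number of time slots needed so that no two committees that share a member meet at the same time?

The cycle IT-Finance-Ops-Ethics-Safety-IT has odd length 5, so it cannot be 2-colored; at least 3 time slots are needed.
3 time slots suffice: time slot 1 → {Safety, Budget, Finance}; time slot 2 → {Ops, Design, IT, Hiring}; time slot 3 → {Ethics}. No two conflicting committees share a time slot.

3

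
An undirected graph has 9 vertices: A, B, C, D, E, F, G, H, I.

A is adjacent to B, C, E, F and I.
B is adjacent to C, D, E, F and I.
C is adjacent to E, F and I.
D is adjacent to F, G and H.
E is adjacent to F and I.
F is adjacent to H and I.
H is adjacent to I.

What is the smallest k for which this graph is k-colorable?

A, B, C, E, F, I are mutually adjacent (a clique of size 6), so at least 6 colors are needed.
6 colors suffice: A=6, B=2, C=4, D=3, E=5, F=1, G=1, H=2, I=3. No two adjacent vertices share a color.

6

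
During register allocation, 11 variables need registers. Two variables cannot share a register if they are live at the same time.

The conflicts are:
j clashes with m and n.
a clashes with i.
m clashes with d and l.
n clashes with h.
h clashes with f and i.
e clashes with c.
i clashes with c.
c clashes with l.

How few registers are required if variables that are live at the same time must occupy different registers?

The cycle l-c-i-h-n-j-m-l has odd length 7, so it cannot be 2-colored; at least 3 registers are needed.
Using 3 registers: j=2, a=1, m=1, n=3, h=1, d=2, e=2, f=2, i=2, c=1, l=2. Every pair that conflicts lands in different registers.

3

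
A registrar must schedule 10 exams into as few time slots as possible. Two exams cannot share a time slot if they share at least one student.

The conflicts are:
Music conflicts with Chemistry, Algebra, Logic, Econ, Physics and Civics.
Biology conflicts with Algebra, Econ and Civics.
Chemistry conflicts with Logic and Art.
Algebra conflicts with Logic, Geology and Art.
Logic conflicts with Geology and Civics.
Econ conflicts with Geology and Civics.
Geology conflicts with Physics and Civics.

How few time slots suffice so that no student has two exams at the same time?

Music, Chemistry, Logic are mutually in conflict, so at least 3 time slots are needed.
A valid assignment using 3 time slots: Music=1, Biology=1, Chemistry=3, Algebra=3, Logic=2, Econ=2, Geology=1, Art=1, Physics=2, Civics=3. Every pair that conflicts lands in different time slots.

3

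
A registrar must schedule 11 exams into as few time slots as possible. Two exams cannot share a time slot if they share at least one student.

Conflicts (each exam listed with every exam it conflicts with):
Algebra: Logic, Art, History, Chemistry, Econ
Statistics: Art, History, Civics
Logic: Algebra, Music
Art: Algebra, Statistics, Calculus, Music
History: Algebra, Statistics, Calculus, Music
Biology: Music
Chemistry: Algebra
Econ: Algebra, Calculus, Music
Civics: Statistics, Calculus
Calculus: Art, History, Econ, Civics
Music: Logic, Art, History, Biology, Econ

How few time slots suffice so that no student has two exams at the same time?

Statistics and Civics conflict, so at least 2 time slots are needed.
2 time slots suffice: time slot 1 → {Algebra, Statistics, Calculus, Music}; time slot 2 → {Logic, Art, History, Biology, Chemistry, Econ, Civics}. Every pair that conflicts lands in different time slots.

2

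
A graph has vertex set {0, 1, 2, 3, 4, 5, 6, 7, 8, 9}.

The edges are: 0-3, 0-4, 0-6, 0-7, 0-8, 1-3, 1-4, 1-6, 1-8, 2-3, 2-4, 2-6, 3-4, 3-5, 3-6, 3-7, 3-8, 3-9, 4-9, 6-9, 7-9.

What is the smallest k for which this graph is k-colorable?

2, 3, 6 form a triangle, so at least 3 colors are needed.
3 colors suffice: 0=c, 1=c, 2=c, 3=a, 4=b, 5=b, 6=b, 7=b, 8=b, 9=c. Every edge joins two different colors.

3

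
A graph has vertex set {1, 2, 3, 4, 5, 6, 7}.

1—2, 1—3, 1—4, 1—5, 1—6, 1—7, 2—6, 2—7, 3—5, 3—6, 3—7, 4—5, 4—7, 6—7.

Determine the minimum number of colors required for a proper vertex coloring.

1, 2, 6, 7 are mutually adjacent (a clique of size 4), so at least 4 colors are needed.
A valid assignment using 4 colors: 1=red, 2=yellow, 3=yellow, 4=green, 5=blue, 6=green, 7=blue. Every edge joins two different colors.

4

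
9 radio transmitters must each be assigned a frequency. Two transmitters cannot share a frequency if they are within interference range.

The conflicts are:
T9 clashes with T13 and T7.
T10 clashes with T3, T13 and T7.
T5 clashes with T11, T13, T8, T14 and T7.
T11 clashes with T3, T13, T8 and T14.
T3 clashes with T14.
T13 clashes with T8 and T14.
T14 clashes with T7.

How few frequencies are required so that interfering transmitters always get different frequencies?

4

T5, T11, T13, T8 pairwise conflict, so at least 4 frequencies are needed.
4 frequencies suffice: frequency 1 → {T3, T13, T7}; frequency 2 → {T9, T10, T11}; frequency 3 → {T5}; frequency 4 → {T8, T14}. Every pair that conflicts lands in different frequencies.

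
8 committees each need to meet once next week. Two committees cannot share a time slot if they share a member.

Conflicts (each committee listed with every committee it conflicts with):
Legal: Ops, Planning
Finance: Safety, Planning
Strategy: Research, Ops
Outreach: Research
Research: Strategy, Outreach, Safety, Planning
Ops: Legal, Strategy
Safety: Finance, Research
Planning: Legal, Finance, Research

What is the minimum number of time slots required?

The cycle Strategy-Research-Planning-Legal-Ops-Strategy has odd length 5, so it cannot be 2-colored; at least 3 time slots are needed.
3 time slots suffice: time slot 1 → {Legal, Finance, Research}; time slot 2 → {Strategy, Outreach, Safety, Planning}; time slot 3 → {Ops}. Each listed conflict is separated.

3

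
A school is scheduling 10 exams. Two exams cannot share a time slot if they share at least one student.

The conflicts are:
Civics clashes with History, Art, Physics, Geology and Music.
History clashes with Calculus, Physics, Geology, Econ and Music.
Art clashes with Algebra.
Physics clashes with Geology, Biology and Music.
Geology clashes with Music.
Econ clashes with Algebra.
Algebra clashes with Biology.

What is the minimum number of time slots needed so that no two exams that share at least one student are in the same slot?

5

Civics, History, Physics, Geology, Music are mutually in conflict, so at least 5 time slots are needed.
Using 5 time slots: Civics=2, History=1, Art=3, Calculus=2, Physics=3, Geology=5, Econ=2, Algebra=1, Biology=2, Music=4. Each listed conflict is separated.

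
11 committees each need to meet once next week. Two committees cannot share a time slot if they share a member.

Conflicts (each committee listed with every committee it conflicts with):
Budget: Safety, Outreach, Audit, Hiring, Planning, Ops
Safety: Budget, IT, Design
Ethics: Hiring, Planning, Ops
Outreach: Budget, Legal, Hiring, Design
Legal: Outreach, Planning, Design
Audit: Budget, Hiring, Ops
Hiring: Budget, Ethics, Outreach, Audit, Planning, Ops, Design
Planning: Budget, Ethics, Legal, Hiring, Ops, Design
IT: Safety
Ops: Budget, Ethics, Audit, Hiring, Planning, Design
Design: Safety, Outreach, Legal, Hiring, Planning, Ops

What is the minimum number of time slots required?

Budget, Hiring, Planning, Ops are mutually in conflict, so at least 4 time slots are needed.
4 time slots suffice: Budget=2, Safety=1, Ethics=2, Outreach=3, Legal=1, Audit=3, Hiring=1, Planning=3, IT=2, Ops=4, Design=2. Every pair that conflicts lands in different time slots.

4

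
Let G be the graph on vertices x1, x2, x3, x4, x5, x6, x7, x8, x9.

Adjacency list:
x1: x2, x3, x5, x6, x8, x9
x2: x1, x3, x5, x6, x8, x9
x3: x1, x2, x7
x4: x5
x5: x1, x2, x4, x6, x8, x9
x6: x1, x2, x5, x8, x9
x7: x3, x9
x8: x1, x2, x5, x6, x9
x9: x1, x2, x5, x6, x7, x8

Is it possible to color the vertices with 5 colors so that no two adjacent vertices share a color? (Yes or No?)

No

x1, x2, x5, x6, x8, x9 are pairwise adjacent (a clique of size 6), so at least 6 colors are needed.
So 5 colors are not enough.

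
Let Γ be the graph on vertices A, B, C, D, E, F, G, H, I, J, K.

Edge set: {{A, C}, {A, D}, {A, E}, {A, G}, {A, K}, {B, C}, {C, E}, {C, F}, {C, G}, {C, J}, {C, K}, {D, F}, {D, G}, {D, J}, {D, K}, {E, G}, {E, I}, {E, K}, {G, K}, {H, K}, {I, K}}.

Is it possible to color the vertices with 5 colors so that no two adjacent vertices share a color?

The chromatic number is 5. A, C, E, G, K are pairwise adjacent (a clique of size 5), so at least 5 colors are needed.
5 colors suffice: color red → {B, F, J, K}; color blue → {C, D, H, I}; color green → {G}; color yellow → {E}; color purple → {A}.
That is already a proper 5-coloring.

Yes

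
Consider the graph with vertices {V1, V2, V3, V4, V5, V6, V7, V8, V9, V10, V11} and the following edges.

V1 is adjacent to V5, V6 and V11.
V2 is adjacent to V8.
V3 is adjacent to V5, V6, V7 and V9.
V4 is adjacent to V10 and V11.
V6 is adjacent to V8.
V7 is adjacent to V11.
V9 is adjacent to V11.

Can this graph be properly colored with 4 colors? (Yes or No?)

The chromatic number is 3. The cycle V6-V1-V11-V9-V3-V6 has odd length 5, so it cannot be 2-colored; at least 3 colors are needed.
A valid assignment using 3 colors: V1=green, V2=blue, V3=red, V4=blue, V5=blue, V6=blue, V7=blue, V8=red, V9=blue, V10=red, V11=red.
Since 4 ≥ 3, a proper 4-coloring certainly exists.

Yes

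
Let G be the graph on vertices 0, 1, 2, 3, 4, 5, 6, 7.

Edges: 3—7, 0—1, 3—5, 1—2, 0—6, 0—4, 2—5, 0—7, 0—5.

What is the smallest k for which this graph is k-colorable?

2

2 and 5 are adjacent, so at least 2 colors are needed.
2 colors suffice: color red → {0, 2, 3}; color blue → {1, 4, 5, 6, 7}. Every edge joins two different colors.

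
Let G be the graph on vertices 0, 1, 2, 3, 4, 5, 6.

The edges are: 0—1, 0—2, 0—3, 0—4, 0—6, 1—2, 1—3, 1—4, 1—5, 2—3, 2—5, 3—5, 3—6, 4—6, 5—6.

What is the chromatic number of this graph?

4

1, 2, 3, 5 are mutually adjacent (a clique of size 4), so at least 4 colors are needed.
4 colors suffice: color red → {3, 4}; color blue → {0, 5}; color green → {1, 6}; color yellow → {2}. No two adjacent vertices share a color.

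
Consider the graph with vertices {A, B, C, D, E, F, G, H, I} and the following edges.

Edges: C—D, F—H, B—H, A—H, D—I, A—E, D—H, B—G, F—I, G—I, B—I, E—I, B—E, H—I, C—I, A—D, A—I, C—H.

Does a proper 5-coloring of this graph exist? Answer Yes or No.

The chromatic number is 4. C, D, H, I are mutually adjacent (a clique of size 4), so at least 4 colors are needed.
4 colors suffice: A=4, B=3, C=4, D=3, E=2, F=3, G=2, H=2, I=1.
Since 5 ≥ 4, a proper 5-coloring certainly exists.

Yes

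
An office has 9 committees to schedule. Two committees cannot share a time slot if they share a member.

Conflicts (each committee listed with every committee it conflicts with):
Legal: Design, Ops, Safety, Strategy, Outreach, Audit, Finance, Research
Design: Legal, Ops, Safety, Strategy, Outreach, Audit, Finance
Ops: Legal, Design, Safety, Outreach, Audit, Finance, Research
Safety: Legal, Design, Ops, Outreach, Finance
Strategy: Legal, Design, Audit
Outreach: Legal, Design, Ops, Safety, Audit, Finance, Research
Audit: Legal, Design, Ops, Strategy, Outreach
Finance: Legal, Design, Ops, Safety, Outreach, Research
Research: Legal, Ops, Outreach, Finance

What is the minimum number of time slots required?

6

Legal, Design, Ops, Safety, Outreach, Finance all conflict with each other, so at least 6 time slots are needed.
6 time slots suffice: time slot 1 → {Legal}; time slot 2 → {Strategy, Outreach}; time slot 3 → {Ops}; time slot 4 → {Design, Research}; time slot 5 → {Audit, Finance}; time slot 6 → {Safety}. Every pair that conflicts lands in different time slots.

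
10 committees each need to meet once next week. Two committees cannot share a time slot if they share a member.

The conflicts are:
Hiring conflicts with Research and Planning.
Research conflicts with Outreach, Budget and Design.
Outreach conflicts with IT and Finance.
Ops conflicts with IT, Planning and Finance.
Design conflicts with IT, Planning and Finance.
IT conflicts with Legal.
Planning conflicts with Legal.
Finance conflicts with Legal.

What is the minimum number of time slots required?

Research and Budget conflict, so at least 2 time slots are needed.
Using 2 time slots: Hiring=2, Research=1, Outreach=2, Ops=2, Budget=2, Design=2, IT=1, Planning=1, Finance=1, Legal=2. No two conflicting committees share a time slot.

2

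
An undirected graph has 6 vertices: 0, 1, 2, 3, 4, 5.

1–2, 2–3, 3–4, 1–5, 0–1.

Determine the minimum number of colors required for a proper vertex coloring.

2

2 and 3 are adjacent, so at least 2 colors are needed.
A valid assignment using 2 colors: 0=b, 1=a, 2=b, 3=a, 4=b, 5=b. Every edge joins two different colors.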